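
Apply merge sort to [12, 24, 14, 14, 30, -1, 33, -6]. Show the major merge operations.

Divide and conquer:
  Merge [12] + [24] -> [12, 24]
  Merge [14] + [14] -> [14, 14]
  Merge [12, 24] + [14, 14] -> [12, 14, 14, 24]
  Merge [30] + [-1] -> [-1, 30]
  Merge [33] + [-6] -> [-6, 33]
  Merge [-1, 30] + [-6, 33] -> [-6, -1, 30, 33]
  Merge [12, 14, 14, 24] + [-6, -1, 30, 33] -> [-6, -1, 12, 14, 14, 24, 30, 33]


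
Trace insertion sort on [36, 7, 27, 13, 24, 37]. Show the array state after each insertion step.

First element 36 is already 'sorted'
Insert 7: shifted 1 elements -> [7, 36, 27, 13, 24, 37]
Insert 27: shifted 1 elements -> [7, 27, 36, 13, 24, 37]
Insert 13: shifted 2 elements -> [7, 13, 27, 36, 24, 37]
Insert 24: shifted 2 elements -> [7, 13, 24, 27, 36, 37]
Insert 37: shifted 0 elements -> [7, 13, 24, 27, 36, 37]


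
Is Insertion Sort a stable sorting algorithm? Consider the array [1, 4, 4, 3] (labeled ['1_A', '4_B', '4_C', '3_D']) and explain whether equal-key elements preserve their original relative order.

Trace Insertion Sort on the labeled array (the key is the number; the letter only tracks identity):
  Insert 4_B at index 1: [1_A, 4_B, 4_C, 3_D]
  Insert 4_C at index 2: [1_A, 4_B, 4_C, 3_D]
  Insert 3_D at index 1: [1_A, 3_D, 4_B, 4_C]
Final order: [1_A, 3_D, 4_B, 4_C]
Equal keys:
  value 4: originally 4_B, 4_C; after sorting 4_B, 4_C -> order preserved
All equal keys kept their original relative order. Insertion Sort is stable: elements are shifted only while they are strictly greater than the key, so a key is inserted after any equal elements already placed.
Answer: Stable


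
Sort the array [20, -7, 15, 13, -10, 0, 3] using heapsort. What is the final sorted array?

Build heap: [20, 13, 15, -7, -10, 0, 3]
Extract 20: [15, 13, 3, -7, -10, 0, 20]
Extract 15: [13, 0, 3, -7, -10, 15, 20]
Extract 13: [3, 0, -10, -7, 13, 15, 20]
Extract 3: [0, -7, -10, 3, 13, 15, 20]
Extract 0: [-7, -10, 0, 3, 13, 15, 20]
Extract -7: [-10, -7, 0, 3, 13, 15, 20]


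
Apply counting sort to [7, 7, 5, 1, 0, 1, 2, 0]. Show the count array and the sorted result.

Count array: [2, 2, 1, 0, 0, 1, 0, 2]
(count[i] = number of elements equal to i)
Cumulative count: [2, 4, 5, 5, 5, 6, 6, 8]
Sorted: [0, 0, 1, 1, 2, 5, 7, 7]


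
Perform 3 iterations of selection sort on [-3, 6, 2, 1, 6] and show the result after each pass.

Pass 1: Select minimum -3 at index 0, swap -> [-3, 6, 2, 1, 6]
Pass 2: Select minimum 1 at index 3, swap -> [-3, 1, 2, 6, 6]
Pass 3: Select minimum 2 at index 2, swap -> [-3, 1, 2, 6, 6]


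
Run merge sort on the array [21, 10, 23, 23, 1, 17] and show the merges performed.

Divide and conquer:
  Merge [10] + [23] -> [10, 23]
  Merge [21] + [10, 23] -> [10, 21, 23]
  Merge [1] + [17] -> [1, 17]
  Merge [23] + [1, 17] -> [1, 17, 23]
  Merge [10, 21, 23] + [1, 17, 23] -> [1, 10, 17, 21, 23, 23]


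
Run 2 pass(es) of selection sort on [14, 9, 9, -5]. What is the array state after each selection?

Pass 1: Select minimum -5 at index 3, swap -> [-5, 9, 9, 14]
Pass 2: Select minimum 9 at index 1, swap -> [-5, 9, 9, 14]


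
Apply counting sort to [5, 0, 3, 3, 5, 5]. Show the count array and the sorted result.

Count array: [1, 0, 0, 2, 0, 3]
(count[i] = number of elements equal to i)
Cumulative count: [1, 1, 1, 3, 3, 6]
Sorted: [0, 3, 3, 5, 5, 5]


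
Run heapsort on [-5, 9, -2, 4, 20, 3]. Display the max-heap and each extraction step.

Build heap: [20, 9, 3, 4, -5, -2]
Extract 20: [9, 4, 3, -2, -5, 20]
Extract 9: [4, -2, 3, -5, 9, 20]
Extract 4: [3, -2, -5, 4, 9, 20]
Extract 3: [-2, -5, 3, 4, 9, 20]
Extract -2: [-5, -2, 3, 4, 9, 20]


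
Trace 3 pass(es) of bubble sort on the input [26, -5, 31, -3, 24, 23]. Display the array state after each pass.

After pass 1: [-5, 26, -3, 24, 23, 31] (4 swaps)
After pass 2: [-5, -3, 24, 23, 26, 31] (3 swaps)
After pass 3: [-5, -3, 23, 24, 26, 31] (1 swaps)
Total swaps: 8


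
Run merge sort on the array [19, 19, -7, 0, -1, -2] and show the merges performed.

Divide and conquer:
  Merge [19] + [-7] -> [-7, 19]
  Merge [19] + [-7, 19] -> [-7, 19, 19]
  Merge [-1] + [-2] -> [-2, -1]
  Merge [0] + [-2, -1] -> [-2, -1, 0]
  Merge [-7, 19, 19] + [-2, -1, 0] -> [-7, -2, -1, 0, 19, 19]


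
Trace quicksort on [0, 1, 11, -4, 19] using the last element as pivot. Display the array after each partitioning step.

Partition 1: pivot=19 at index 4 -> [0, 1, 11, -4, 19]
Partition 2: pivot=-4 at index 0 -> [-4, 1, 11, 0, 19]
Partition 3: pivot=0 at index 1 -> [-4, 0, 11, 1, 19]
Partition 4: pivot=1 at index 2 -> [-4, 0, 1, 11, 19]


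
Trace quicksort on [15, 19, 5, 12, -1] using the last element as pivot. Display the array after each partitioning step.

Partition 1: pivot=-1 at index 0 -> [-1, 19, 5, 12, 15]
Partition 2: pivot=15 at index 3 -> [-1, 5, 12, 15, 19]
Partition 3: pivot=12 at index 2 -> [-1, 5, 12, 15, 19]


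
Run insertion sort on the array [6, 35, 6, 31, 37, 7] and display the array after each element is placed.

First element 6 is already 'sorted'
Insert 35: shifted 0 elements -> [6, 35, 6, 31, 37, 7]
Insert 6: shifted 1 elements -> [6, 6, 35, 31, 37, 7]
Insert 31: shifted 1 elements -> [6, 6, 31, 35, 37, 7]
Insert 37: shifted 0 elements -> [6, 6, 31, 35, 37, 7]
Insert 7: shifted 3 elements -> [6, 6, 7, 31, 35, 37]


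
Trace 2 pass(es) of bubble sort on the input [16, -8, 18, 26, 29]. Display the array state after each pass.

After pass 1: [-8, 16, 18, 26, 29] (1 swaps)
After pass 2: [-8, 16, 18, 26, 29] (0 swaps)
Total swaps: 1


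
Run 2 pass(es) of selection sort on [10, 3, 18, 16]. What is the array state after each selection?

Pass 1: Select minimum 3 at index 1, swap -> [3, 10, 18, 16]
Pass 2: Select minimum 10 at index 1, swap -> [3, 10, 18, 16]


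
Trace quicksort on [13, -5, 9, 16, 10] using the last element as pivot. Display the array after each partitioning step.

Partition 1: pivot=10 at index 2 -> [-5, 9, 10, 16, 13]
Partition 2: pivot=9 at index 1 -> [-5, 9, 10, 16, 13]
Partition 3: pivot=13 at index 3 -> [-5, 9, 10, 13, 16]


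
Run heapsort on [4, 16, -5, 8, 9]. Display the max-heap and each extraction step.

Build heap: [16, 9, -5, 8, 4]
Extract 16: [9, 8, -5, 4, 16]
Extract 9: [8, 4, -5, 9, 16]
Extract 8: [4, -5, 8, 9, 16]
Extract 4: [-5, 4, 8, 9, 16]


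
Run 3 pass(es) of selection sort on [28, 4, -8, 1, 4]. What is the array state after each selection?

Pass 1: Select minimum -8 at index 2, swap -> [-8, 4, 28, 1, 4]
Pass 2: Select minimum 1 at index 3, swap -> [-8, 1, 28, 4, 4]
Pass 3: Select minimum 4 at index 3, swap -> [-8, 1, 4, 28, 4]


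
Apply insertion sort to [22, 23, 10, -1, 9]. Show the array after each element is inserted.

First element 22 is already 'sorted'
Insert 23: shifted 0 elements -> [22, 23, 10, -1, 9]
Insert 10: shifted 2 elements -> [10, 22, 23, -1, 9]
Insert -1: shifted 3 elements -> [-1, 10, 22, 23, 9]
Insert 9: shifted 3 elements -> [-1, 9, 10, 22, 23]


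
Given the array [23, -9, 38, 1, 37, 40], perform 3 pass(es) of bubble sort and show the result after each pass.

After pass 1: [-9, 23, 1, 37, 38, 40] (3 swaps)
After pass 2: [-9, 1, 23, 37, 38, 40] (1 swaps)
After pass 3: [-9, 1, 23, 37, 38, 40] (0 swaps)
Total swaps: 4


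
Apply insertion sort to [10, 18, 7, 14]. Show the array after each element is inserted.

First element 10 is already 'sorted'
Insert 18: shifted 0 elements -> [10, 18, 7, 14]
Insert 7: shifted 2 elements -> [7, 10, 18, 14]
Insert 14: shifted 1 elements -> [7, 10, 14, 18]


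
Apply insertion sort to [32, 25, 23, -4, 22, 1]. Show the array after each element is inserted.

First element 32 is already 'sorted'
Insert 25: shifted 1 elements -> [25, 32, 23, -4, 22, 1]
Insert 23: shifted 2 elements -> [23, 25, 32, -4, 22, 1]
Insert -4: shifted 3 elements -> [-4, 23, 25, 32, 22, 1]
Insert 22: shifted 3 elements -> [-4, 22, 23, 25, 32, 1]
Insert 1: shifted 4 elements -> [-4, 1, 22, 23, 25, 32]


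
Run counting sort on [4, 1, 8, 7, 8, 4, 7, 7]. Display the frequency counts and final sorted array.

Count array: [0, 1, 0, 0, 2, 0, 0, 3, 2]
(count[i] = number of elements equal to i)
Cumulative count: [0, 1, 1, 1, 3, 3, 3, 6, 8]
Sorted: [1, 4, 4, 7, 7, 7, 8, 8]


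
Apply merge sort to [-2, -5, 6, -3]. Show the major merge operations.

Divide and conquer:
  Merge [-2] + [-5] -> [-5, -2]
  Merge [6] + [-3] -> [-3, 6]
  Merge [-5, -2] + [-3, 6] -> [-5, -3, -2, 6]


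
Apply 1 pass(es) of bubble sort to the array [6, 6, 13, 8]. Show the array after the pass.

After pass 1: [6, 6, 8, 13] (1 swaps)
Total swaps: 1


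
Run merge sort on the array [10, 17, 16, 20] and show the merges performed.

Divide and conquer:
  Merge [10] + [17] -> [10, 17]
  Merge [16] + [20] -> [16, 20]
  Merge [10, 17] + [16, 20] -> [10, 16, 17, 20]


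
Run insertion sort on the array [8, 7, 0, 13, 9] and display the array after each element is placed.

First element 8 is already 'sorted'
Insert 7: shifted 1 elements -> [7, 8, 0, 13, 9]
Insert 0: shifted 2 elements -> [0, 7, 8, 13, 9]
Insert 13: shifted 0 elements -> [0, 7, 8, 13, 9]
Insert 9: shifted 1 elements -> [0, 7, 8, 9, 13]


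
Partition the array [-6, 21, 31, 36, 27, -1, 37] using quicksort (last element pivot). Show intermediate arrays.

Partition 1: pivot=37 at index 6 -> [-6, 21, 31, 36, 27, -1, 37]
Partition 2: pivot=-1 at index 1 -> [-6, -1, 31, 36, 27, 21, 37]
Partition 3: pivot=21 at index 2 -> [-6, -1, 21, 36, 27, 31, 37]
Partition 4: pivot=31 at index 4 -> [-6, -1, 21, 27, 31, 36, 37]


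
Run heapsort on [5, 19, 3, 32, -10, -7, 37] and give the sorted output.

Build heap: [37, 32, 5, 19, -10, -7, 3]
Extract 37: [32, 19, 5, 3, -10, -7, 37]
Extract 32: [19, 3, 5, -7, -10, 32, 37]
Extract 19: [5, 3, -10, -7, 19, 32, 37]
Extract 5: [3, -7, -10, 5, 19, 32, 37]
Extract 3: [-7, -10, 3, 5, 19, 32, 37]
Extract -7: [-10, -7, 3, 5, 19, 32, 37]


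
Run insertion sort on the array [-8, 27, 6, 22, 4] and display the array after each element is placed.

First element -8 is already 'sorted'
Insert 27: shifted 0 elements -> [-8, 27, 6, 22, 4]
Insert 6: shifted 1 elements -> [-8, 6, 27, 22, 4]
Insert 22: shifted 1 elements -> [-8, 6, 22, 27, 4]
Insert 4: shifted 3 elements -> [-8, 4, 6, 22, 27]


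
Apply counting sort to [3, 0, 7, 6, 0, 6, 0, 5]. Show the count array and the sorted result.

Count array: [3, 0, 0, 1, 0, 1, 2, 1]
(count[i] = number of elements equal to i)
Cumulative count: [3, 3, 3, 4, 4, 5, 7, 8]
Sorted: [0, 0, 0, 3, 5, 6, 6, 7]


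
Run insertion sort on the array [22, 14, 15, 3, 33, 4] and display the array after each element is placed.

First element 22 is already 'sorted'
Insert 14: shifted 1 elements -> [14, 22, 15, 3, 33, 4]
Insert 15: shifted 1 elements -> [14, 15, 22, 3, 33, 4]
Insert 3: shifted 3 elements -> [3, 14, 15, 22, 33, 4]
Insert 33: shifted 0 elements -> [3, 14, 15, 22, 33, 4]
Insert 4: shifted 4 elements -> [3, 4, 14, 15, 22, 33]


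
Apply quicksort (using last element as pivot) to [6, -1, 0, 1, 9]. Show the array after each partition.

Partition 1: pivot=9 at index 4 -> [6, -1, 0, 1, 9]
Partition 2: pivot=1 at index 2 -> [-1, 0, 1, 6, 9]
Partition 3: pivot=0 at index 1 -> [-1, 0, 1, 6, 9]


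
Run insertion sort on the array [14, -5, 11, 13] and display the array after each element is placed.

First element 14 is already 'sorted'
Insert -5: shifted 1 elements -> [-5, 14, 11, 13]
Insert 11: shifted 1 elements -> [-5, 11, 14, 13]
Insert 13: shifted 1 elements -> [-5, 11, 13, 14]


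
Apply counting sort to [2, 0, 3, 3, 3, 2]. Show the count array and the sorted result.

Count array: [1, 0, 2, 3]
(count[i] = number of elements equal to i)
Cumulative count: [1, 1, 3, 6]
Sorted: [0, 2, 2, 3, 3, 3]


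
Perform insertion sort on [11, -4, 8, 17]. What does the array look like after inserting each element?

First element 11 is already 'sorted'
Insert -4: shifted 1 elements -> [-4, 11, 8, 17]
Insert 8: shifted 1 elements -> [-4, 8, 11, 17]
Insert 17: shifted 0 elements -> [-4, 8, 11, 17]


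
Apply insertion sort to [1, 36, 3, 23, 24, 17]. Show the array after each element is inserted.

First element 1 is already 'sorted'
Insert 36: shifted 0 elements -> [1, 36, 3, 23, 24, 17]
Insert 3: shifted 1 elements -> [1, 3, 36, 23, 24, 17]
Insert 23: shifted 1 elements -> [1, 3, 23, 36, 24, 17]
Insert 24: shifted 1 elements -> [1, 3, 23, 24, 36, 17]
Insert 17: shifted 3 elements -> [1, 3, 17, 23, 24, 36]


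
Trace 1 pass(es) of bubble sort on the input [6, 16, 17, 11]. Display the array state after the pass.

After pass 1: [6, 16, 11, 17] (1 swaps)
Total swaps: 1


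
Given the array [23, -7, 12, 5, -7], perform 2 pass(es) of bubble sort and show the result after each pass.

After pass 1: [-7, 12, 5, -7, 23] (4 swaps)
After pass 2: [-7, 5, -7, 12, 23] (2 swaps)
Total swaps: 6


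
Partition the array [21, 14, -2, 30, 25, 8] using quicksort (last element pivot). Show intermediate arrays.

Partition 1: pivot=8 at index 1 -> [-2, 8, 21, 30, 25, 14]
Partition 2: pivot=14 at index 2 -> [-2, 8, 14, 30, 25, 21]
Partition 3: pivot=21 at index 3 -> [-2, 8, 14, 21, 25, 30]
Partition 4: pivot=30 at index 5 -> [-2, 8, 14, 21, 25, 30]


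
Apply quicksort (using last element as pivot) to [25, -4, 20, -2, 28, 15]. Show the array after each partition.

Partition 1: pivot=15 at index 2 -> [-4, -2, 15, 25, 28, 20]
Partition 2: pivot=-2 at index 1 -> [-4, -2, 15, 25, 28, 20]
Partition 3: pivot=20 at index 3 -> [-4, -2, 15, 20, 28, 25]
Partition 4: pivot=25 at index 4 -> [-4, -2, 15, 20, 25, 28]


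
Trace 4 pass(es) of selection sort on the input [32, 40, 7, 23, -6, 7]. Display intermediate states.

Pass 1: Select minimum -6 at index 4, swap -> [-6, 40, 7, 23, 32, 7]
Pass 2: Select minimum 7 at index 2, swap -> [-6, 7, 40, 23, 32, 7]
Pass 3: Select minimum 7 at index 5, swap -> [-6, 7, 7, 23, 32, 40]
Pass 4: Select minimum 23 at index 3, swap -> [-6, 7, 7, 23, 32, 40]


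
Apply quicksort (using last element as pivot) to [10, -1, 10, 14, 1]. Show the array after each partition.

Partition 1: pivot=1 at index 1 -> [-1, 1, 10, 14, 10]
Partition 2: pivot=10 at index 3 -> [-1, 1, 10, 10, 14]


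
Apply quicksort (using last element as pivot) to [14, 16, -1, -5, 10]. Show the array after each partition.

Partition 1: pivot=10 at index 2 -> [-1, -5, 10, 16, 14]
Partition 2: pivot=-5 at index 0 -> [-5, -1, 10, 16, 14]
Partition 3: pivot=14 at index 3 -> [-5, -1, 10, 14, 16]


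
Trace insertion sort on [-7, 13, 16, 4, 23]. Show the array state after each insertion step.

First element -7 is already 'sorted'
Insert 13: shifted 0 elements -> [-7, 13, 16, 4, 23]
Insert 16: shifted 0 elements -> [-7, 13, 16, 4, 23]
Insert 4: shifted 2 elements -> [-7, 4, 13, 16, 23]
Insert 23: shifted 0 elements -> [-7, 4, 13, 16, 23]


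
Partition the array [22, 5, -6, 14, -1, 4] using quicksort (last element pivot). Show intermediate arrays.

Partition 1: pivot=4 at index 2 -> [-6, -1, 4, 14, 5, 22]
Partition 2: pivot=-1 at index 1 -> [-6, -1, 4, 14, 5, 22]
Partition 3: pivot=22 at index 5 -> [-6, -1, 4, 14, 5, 22]
Partition 4: pivot=5 at index 3 -> [-6, -1, 4, 5, 14, 22]


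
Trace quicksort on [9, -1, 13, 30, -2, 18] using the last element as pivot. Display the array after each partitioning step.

Partition 1: pivot=18 at index 4 -> [9, -1, 13, -2, 18, 30]
Partition 2: pivot=-2 at index 0 -> [-2, -1, 13, 9, 18, 30]
Partition 3: pivot=9 at index 2 -> [-2, -1, 9, 13, 18, 30]


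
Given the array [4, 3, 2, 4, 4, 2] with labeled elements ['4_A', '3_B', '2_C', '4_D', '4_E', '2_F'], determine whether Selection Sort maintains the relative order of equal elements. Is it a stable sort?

Trace Selection Sort on the labeled array (the key is the number; the letter only tracks identity):
  Pass 1: minimum of unsorted part is 2_C at index 2; swap it with 4_A at index 0 -> [2_C, 3_B, 4_A, 4_D, 4_E, 2_F]
  Pass 2: minimum of unsorted part is 2_F at index 5; swap it with 3_B at index 1 -> [2_C, 2_F, 4_A, 4_D, 4_E, 3_B]
  Pass 3: minimum of unsorted part is 3_B at index 5; swap it with 4_A at index 2 -> [2_C, 2_F, 3_B, 4_D, 4_E, 4_A]
  Pass 4: minimum 4_D is already at index 3; no swap -> [2_C, 2_F, 3_B, 4_D, 4_E, 4_A]
  Pass 5: minimum 4_E is already at index 4; no swap -> [2_C, 2_F, 3_B, 4_D, 4_E, 4_A]
Final order: [2_C, 2_F, 3_B, 4_D, 4_E, 4_A]
Equal keys:
  value 2: originally 2_C, 2_F; after sorting 2_C, 2_F -> order preserved
  value 4: originally 4_A, 4_D, 4_E; after sorting 4_D, 4_E, 4_A -> order changed
Equal keys were reordered, so Selection Sort is not stable: the long-range swap that moves the minimum into place can carry an element past an equal key. (One such input is enough; an unstable sort may happen to preserve order on other inputs, but it gives no guarantee.)
Answer: Not stable


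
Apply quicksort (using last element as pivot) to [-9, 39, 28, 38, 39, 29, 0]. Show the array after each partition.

Partition 1: pivot=0 at index 1 -> [-9, 0, 28, 38, 39, 29, 39]
Partition 2: pivot=39 at index 6 -> [-9, 0, 28, 38, 39, 29, 39]
Partition 3: pivot=29 at index 3 -> [-9, 0, 28, 29, 39, 38, 39]
Partition 4: pivot=38 at index 4 -> [-9, 0, 28, 29, 38, 39, 39]


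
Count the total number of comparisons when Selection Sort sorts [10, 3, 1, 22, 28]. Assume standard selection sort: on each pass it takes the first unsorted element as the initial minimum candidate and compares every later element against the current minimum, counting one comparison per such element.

Pass 1: scan indices 1..4 for the minimum = 4 comparison(s); min is 1, place at index 0 -> [1, 3, 10, 22, 28]
Pass 2: scan indices 2..4 for the minimum = 3 comparison(s); min is 3, place at index 1 -> [1, 3, 10, 22, 28]
Pass 3: scan indices 3..4 for the minimum = 2 comparison(s); min is 10, place at index 2 -> [1, 3, 10, 22, 28]
Pass 4: scan indices 4..4 for the minimum = 1 comparison(s); min is 22, place at index 3 -> [1, 3, 10, 22, 28]
Selection sort always scans the whole unsorted suffix, so the count is (n-1) + (n-2) + ... + 1 = n(n-1)/2 = 5*4/2 = 10 regardless of the input order.
Total comparisons: 4 + 3 + 2 + 1 = 10


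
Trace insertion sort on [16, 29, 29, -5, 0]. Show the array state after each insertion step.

First element 16 is already 'sorted'
Insert 29: shifted 0 elements -> [16, 29, 29, -5, 0]
Insert 29: shifted 0 elements -> [16, 29, 29, -5, 0]
Insert -5: shifted 3 elements -> [-5, 16, 29, 29, 0]
Insert 0: shifted 3 elements -> [-5, 0, 16, 29, 29]


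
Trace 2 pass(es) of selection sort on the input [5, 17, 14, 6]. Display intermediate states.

Pass 1: Select minimum 5 at index 0, swap -> [5, 17, 14, 6]
Pass 2: Select minimum 6 at index 3, swap -> [5, 6, 14, 17]


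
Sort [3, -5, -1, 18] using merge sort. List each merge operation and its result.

Divide and conquer:
  Merge [3] + [-5] -> [-5, 3]
  Merge [-1] + [18] -> [-1, 18]
  Merge [-5, 3] + [-1, 18] -> [-5, -1, 3, 18]


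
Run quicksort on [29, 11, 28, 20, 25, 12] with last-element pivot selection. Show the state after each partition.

Partition 1: pivot=12 at index 1 -> [11, 12, 28, 20, 25, 29]
Partition 2: pivot=29 at index 5 -> [11, 12, 28, 20, 25, 29]
Partition 3: pivot=25 at index 3 -> [11, 12, 20, 25, 28, 29]


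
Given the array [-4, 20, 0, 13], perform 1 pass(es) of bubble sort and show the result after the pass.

After pass 1: [-4, 0, 13, 20] (2 swaps)
Total swaps: 2


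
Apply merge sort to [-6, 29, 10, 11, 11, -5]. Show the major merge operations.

Divide and conquer:
  Merge [29] + [10] -> [10, 29]
  Merge [-6] + [10, 29] -> [-6, 10, 29]
  Merge [11] + [-5] -> [-5, 11]
  Merge [11] + [-5, 11] -> [-5, 11, 11]
  Merge [-6, 10, 29] + [-5, 11, 11] -> [-6, -5, 10, 11, 11, 29]


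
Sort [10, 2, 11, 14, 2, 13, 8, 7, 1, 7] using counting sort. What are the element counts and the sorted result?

Count array: [0, 1, 2, 0, 0, 0, 0, 2, 1, 0, 1, 1, 0, 1, 1]
(count[i] = number of elements equal to i)
Cumulative count: [0, 1, 3, 3, 3, 3, 3, 5, 6, 6, 7, 8, 8, 9, 10]
Sorted: [1, 2, 2, 7, 7, 8, 10, 11, 13, 14]


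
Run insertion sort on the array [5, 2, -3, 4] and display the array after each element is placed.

First element 5 is already 'sorted'
Insert 2: shifted 1 elements -> [2, 5, -3, 4]
Insert -3: shifted 2 elements -> [-3, 2, 5, 4]
Insert 4: shifted 1 elements -> [-3, 2, 4, 5]


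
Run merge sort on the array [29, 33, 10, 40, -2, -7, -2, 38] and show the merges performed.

Divide and conquer:
  Merge [29] + [33] -> [29, 33]
  Merge [10] + [40] -> [10, 40]
  Merge [29, 33] + [10, 40] -> [10, 29, 33, 40]
  Merge [-2] + [-7] -> [-7, -2]
  Merge [-2] + [38] -> [-2, 38]
  Merge [-7, -2] + [-2, 38] -> [-7, -2, -2, 38]
  Merge [10, 29, 33, 40] + [-7, -2, -2, 38] -> [-7, -2, -2, 10, 29, 33, 38, 40]


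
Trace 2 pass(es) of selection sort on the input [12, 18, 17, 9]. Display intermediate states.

Pass 1: Select minimum 9 at index 3, swap -> [9, 18, 17, 12]
Pass 2: Select minimum 12 at index 3, swap -> [9, 12, 17, 18]


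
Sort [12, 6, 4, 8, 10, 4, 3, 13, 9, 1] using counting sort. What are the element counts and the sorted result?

Count array: [0, 1, 0, 1, 2, 0, 1, 0, 1, 1, 1, 0, 1, 1]
(count[i] = number of elements equal to i)
Cumulative count: [0, 1, 1, 2, 4, 4, 5, 5, 6, 7, 8, 8, 9, 10]
Sorted: [1, 3, 4, 4, 6, 8, 9, 10, 12, 13]


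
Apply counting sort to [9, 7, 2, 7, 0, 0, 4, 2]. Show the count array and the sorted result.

Count array: [2, 0, 2, 0, 1, 0, 0, 2, 0, 1]
(count[i] = number of elements equal to i)
Cumulative count: [2, 2, 4, 4, 5, 5, 5, 7, 7, 8]
Sorted: [0, 0, 2, 2, 4, 7, 7, 9]


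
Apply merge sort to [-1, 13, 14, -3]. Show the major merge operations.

Divide and conquer:
  Merge [-1] + [13] -> [-1, 13]
  Merge [14] + [-3] -> [-3, 14]
  Merge [-1, 13] + [-3, 14] -> [-3, -1, 13, 14]


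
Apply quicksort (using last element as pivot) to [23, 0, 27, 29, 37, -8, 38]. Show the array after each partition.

Partition 1: pivot=38 at index 6 -> [23, 0, 27, 29, 37, -8, 38]
Partition 2: pivot=-8 at index 0 -> [-8, 0, 27, 29, 37, 23, 38]
Partition 3: pivot=23 at index 2 -> [-8, 0, 23, 29, 37, 27, 38]
Partition 4: pivot=27 at index 3 -> [-8, 0, 23, 27, 37, 29, 38]
Partition 5: pivot=29 at index 4 -> [-8, 0, 23, 27, 29, 37, 38]


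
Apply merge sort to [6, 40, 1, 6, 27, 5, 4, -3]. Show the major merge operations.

Divide and conquer:
  Merge [6] + [40] -> [6, 40]
  Merge [1] + [6] -> [1, 6]
  Merge [6, 40] + [1, 6] -> [1, 6, 6, 40]
  Merge [27] + [5] -> [5, 27]
  Merge [4] + [-3] -> [-3, 4]
  Merge [5, 27] + [-3, 4] -> [-3, 4, 5, 27]
  Merge [1, 6, 6, 40] + [-3, 4, 5, 27] -> [-3, 1, 4, 5, 6, 6, 27, 40]


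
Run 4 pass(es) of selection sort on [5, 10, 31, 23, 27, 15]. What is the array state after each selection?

Pass 1: Select minimum 5 at index 0, swap -> [5, 10, 31, 23, 27, 15]
Pass 2: Select minimum 10 at index 1, swap -> [5, 10, 31, 23, 27, 15]
Pass 3: Select minimum 15 at index 5, swap -> [5, 10, 15, 23, 27, 31]
Pass 4: Select minimum 23 at index 3, swap -> [5, 10, 15, 23, 27, 31]


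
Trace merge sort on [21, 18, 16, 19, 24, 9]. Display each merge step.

Divide and conquer:
  Merge [18] + [16] -> [16, 18]
  Merge [21] + [16, 18] -> [16, 18, 21]
  Merge [24] + [9] -> [9, 24]
  Merge [19] + [9, 24] -> [9, 19, 24]
  Merge [16, 18, 21] + [9, 19, 24] -> [9, 16, 18, 19, 21, 24]


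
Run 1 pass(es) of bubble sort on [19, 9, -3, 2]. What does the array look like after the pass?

After pass 1: [9, -3, 2, 19] (3 swaps)
Total swaps: 3


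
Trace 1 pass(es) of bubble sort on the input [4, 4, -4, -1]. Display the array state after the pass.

After pass 1: [4, -4, -1, 4] (2 swaps)
Total swaps: 2


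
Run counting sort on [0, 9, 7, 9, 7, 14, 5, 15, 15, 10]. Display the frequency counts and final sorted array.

Count array: [1, 0, 0, 0, 0, 1, 0, 2, 0, 2, 1, 0, 0, 0, 1, 2]
(count[i] = number of elements equal to i)
Cumulative count: [1, 1, 1, 1, 1, 2, 2, 4, 4, 6, 7, 7, 7, 7, 8, 10]
Sorted: [0, 5, 7, 7, 9, 9, 10, 14, 15, 15]


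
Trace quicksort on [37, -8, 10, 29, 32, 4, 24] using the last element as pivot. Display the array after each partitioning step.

Partition 1: pivot=24 at index 3 -> [-8, 10, 4, 24, 32, 37, 29]
Partition 2: pivot=4 at index 1 -> [-8, 4, 10, 24, 32, 37, 29]
Partition 3: pivot=29 at index 4 -> [-8, 4, 10, 24, 29, 37, 32]
Partition 4: pivot=32 at index 5 -> [-8, 4, 10, 24, 29, 32, 37]


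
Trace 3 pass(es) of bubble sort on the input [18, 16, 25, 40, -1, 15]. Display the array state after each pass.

After pass 1: [16, 18, 25, -1, 15, 40] (3 swaps)
After pass 2: [16, 18, -1, 15, 25, 40] (2 swaps)
After pass 3: [16, -1, 15, 18, 25, 40] (2 swaps)
Total swaps: 7


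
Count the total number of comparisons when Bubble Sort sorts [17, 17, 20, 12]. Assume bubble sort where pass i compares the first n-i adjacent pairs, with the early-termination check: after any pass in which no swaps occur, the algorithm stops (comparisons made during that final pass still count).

Pass 1: compare adjacent pairs (0,1)..(2,3) = 3 comparison(s), 1 swap(s) -> [17, 17, 12, 20]
Pass 2: compare adjacent pairs (0,1)..(1,2) = 2 comparison(s), 1 swap(s) -> [17, 12, 17, 20]
Pass 3: compare adjacent pairs (0,1)..(0,1) = 1 comparison(s), 1 swap(s) -> [12, 17, 17, 20]
Every pass made at least one swap, so all n-1 passes run.
Total comparisons: 3 + 2 + 1 = 6


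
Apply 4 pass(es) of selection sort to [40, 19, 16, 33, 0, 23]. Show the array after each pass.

Pass 1: Select minimum 0 at index 4, swap -> [0, 19, 16, 33, 40, 23]
Pass 2: Select minimum 16 at index 2, swap -> [0, 16, 19, 33, 40, 23]
Pass 3: Select minimum 19 at index 2, swap -> [0, 16, 19, 33, 40, 23]
Pass 4: Select minimum 23 at index 5, swap -> [0, 16, 19, 23, 40, 33]


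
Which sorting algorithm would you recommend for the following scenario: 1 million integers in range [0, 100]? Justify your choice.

Best choice: Counting sort
Reason: O(n + k) where k=100 is small; linear time beats O(n log n)


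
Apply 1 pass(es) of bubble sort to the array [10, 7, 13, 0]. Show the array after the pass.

After pass 1: [7, 10, 0, 13] (2 swaps)
Total swaps: 2


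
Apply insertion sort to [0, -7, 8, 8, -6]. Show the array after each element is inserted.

First element 0 is already 'sorted'
Insert -7: shifted 1 elements -> [-7, 0, 8, 8, -6]
Insert 8: shifted 0 elements -> [-7, 0, 8, 8, -6]
Insert 8: shifted 0 elements -> [-7, 0, 8, 8, -6]
Insert -6: shifted 3 elements -> [-7, -6, 0, 8, 8]


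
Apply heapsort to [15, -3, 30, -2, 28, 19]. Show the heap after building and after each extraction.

Build heap: [30, 28, 19, -2, -3, 15]
Extract 30: [28, 15, 19, -2, -3, 30]
Extract 28: [19, 15, -3, -2, 28, 30]
Extract 19: [15, -2, -3, 19, 28, 30]
Extract 15: [-2, -3, 15, 19, 28, 30]
Extract -2: [-3, -2, 15, 19, 28, 30]


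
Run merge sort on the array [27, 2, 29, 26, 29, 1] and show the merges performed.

Divide and conquer:
  Merge [2] + [29] -> [2, 29]
  Merge [27] + [2, 29] -> [2, 27, 29]
  Merge [29] + [1] -> [1, 29]
  Merge [26] + [1, 29] -> [1, 26, 29]
  Merge [2, 27, 29] + [1, 26, 29] -> [1, 2, 26, 27, 29, 29]


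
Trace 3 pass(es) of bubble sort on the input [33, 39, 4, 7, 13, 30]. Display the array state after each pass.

After pass 1: [33, 4, 7, 13, 30, 39] (4 swaps)
After pass 2: [4, 7, 13, 30, 33, 39] (4 swaps)
After pass 3: [4, 7, 13, 30, 33, 39] (0 swaps)
Total swaps: 8


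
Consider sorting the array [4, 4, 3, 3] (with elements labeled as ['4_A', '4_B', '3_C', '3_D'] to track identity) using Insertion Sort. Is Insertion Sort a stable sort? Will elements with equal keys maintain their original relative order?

Trace Insertion Sort on the labeled array (the key is the number; the letter only tracks identity):
  Insert 4_B at index 1: [4_A, 4_B, 3_C, 3_D]
  Insert 3_C at index 0: [3_C, 4_A, 4_B, 3_D]
  Insert 3_D at index 1: [3_C, 3_D, 4_A, 4_B]
Final order: [3_C, 3_D, 4_A, 4_B]
Equal keys:
  value 3: originally 3_C, 3_D; after sorting 3_C, 3_D -> order preserved
  value 4: originally 4_A, 4_B; after sorting 4_A, 4_B -> order preserved
All equal keys kept their original relative order. Insertion Sort is stable: elements are shifted only while they are strictly greater than the key, so a key is inserted after any equal elements already placed.
Answer: Stable


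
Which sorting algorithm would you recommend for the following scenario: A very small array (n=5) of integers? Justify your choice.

Best choice: Insertion sort
Reason: For tiny inputs the O(n^2) overhead is negligible and insertion sort has minimal constant factors


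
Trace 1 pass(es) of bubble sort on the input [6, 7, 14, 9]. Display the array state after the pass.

After pass 1: [6, 7, 9, 14] (1 swaps)
Total swaps: 1


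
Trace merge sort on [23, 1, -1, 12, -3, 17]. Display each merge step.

Divide and conquer:
  Merge [1] + [-1] -> [-1, 1]
  Merge [23] + [-1, 1] -> [-1, 1, 23]
  Merge [-3] + [17] -> [-3, 17]
  Merge [12] + [-3, 17] -> [-3, 12, 17]
  Merge [-1, 1, 23] + [-3, 12, 17] -> [-3, -1, 1, 12, 17, 23]


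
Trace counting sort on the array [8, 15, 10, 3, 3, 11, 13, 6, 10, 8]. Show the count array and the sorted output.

Count array: [0, 0, 0, 2, 0, 0, 1, 0, 2, 0, 2, 1, 0, 1, 0, 1]
(count[i] = number of elements equal to i)
Cumulative count: [0, 0, 0, 2, 2, 2, 3, 3, 5, 5, 7, 8, 8, 9, 9, 10]
Sorted: [3, 3, 6, 8, 8, 10, 10, 11, 13, 15]


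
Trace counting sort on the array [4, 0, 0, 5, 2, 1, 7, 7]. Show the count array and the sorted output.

Count array: [2, 1, 1, 0, 1, 1, 0, 2]
(count[i] = number of elements equal to i)
Cumulative count: [2, 3, 4, 4, 5, 6, 6, 8]
Sorted: [0, 0, 1, 2, 4, 5, 7, 7]


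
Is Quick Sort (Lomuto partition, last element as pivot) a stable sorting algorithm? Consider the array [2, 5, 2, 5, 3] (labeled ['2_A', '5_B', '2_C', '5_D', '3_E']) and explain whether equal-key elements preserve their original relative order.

Trace Quick Sort on the labeled array (the key is the number; the letter only tracks identity):
  Partition indices 0..4 around pivot 3_E -> [2_A, 2_C, 3_E, 5_D, 5_B]
  Partition indices 0..1 around pivot 2_C -> [2_A, 2_C, 3_E, 5_D, 5_B]
  Partition indices 3..4 around pivot 5_B -> [2_A, 2_C, 3_E, 5_D, 5_B]
Final order: [2_A, 2_C, 3_E, 5_D, 5_B]
Equal keys:
  value 2: originally 2_A, 2_C; after sorting 2_A, 2_C -> order preserved
  value 5: originally 5_B, 5_D; after sorting 5_D, 5_B -> order changed
Equal keys were reordered, so Quick Sort is not stable: partition swaps elements across long distances and can reorder equal keys. (One such input is enough; an unstable sort may happen to preserve order on other inputs, but it gives no guarantee.)
Answer: Not stable


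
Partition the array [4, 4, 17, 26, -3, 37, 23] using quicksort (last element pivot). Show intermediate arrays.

Partition 1: pivot=23 at index 4 -> [4, 4, 17, -3, 23, 37, 26]
Partition 2: pivot=-3 at index 0 -> [-3, 4, 17, 4, 23, 37, 26]
Partition 3: pivot=4 at index 2 -> [-3, 4, 4, 17, 23, 37, 26]
Partition 4: pivot=26 at index 5 -> [-3, 4, 4, 17, 23, 26, 37]


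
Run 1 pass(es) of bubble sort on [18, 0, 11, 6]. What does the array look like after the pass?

After pass 1: [0, 11, 6, 18] (3 swaps)
Total swaps: 3


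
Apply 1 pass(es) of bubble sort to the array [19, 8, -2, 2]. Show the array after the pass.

After pass 1: [8, -2, 2, 19] (3 swaps)
Total swaps: 3


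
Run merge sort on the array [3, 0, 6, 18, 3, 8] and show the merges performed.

Divide and conquer:
  Merge [0] + [6] -> [0, 6]
  Merge [3] + [0, 6] -> [0, 3, 6]
  Merge [3] + [8] -> [3, 8]
  Merge [18] + [3, 8] -> [3, 8, 18]
  Merge [0, 3, 6] + [3, 8, 18] -> [0, 3, 3, 6, 8, 18]


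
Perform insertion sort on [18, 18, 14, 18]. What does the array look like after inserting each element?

First element 18 is already 'sorted'
Insert 18: shifted 0 elements -> [18, 18, 14, 18]
Insert 14: shifted 2 elements -> [14, 18, 18, 18]
Insert 18: shifted 0 elements -> [14, 18, 18, 18]


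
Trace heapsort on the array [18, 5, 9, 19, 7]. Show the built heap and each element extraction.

Build heap: [19, 18, 9, 5, 7]
Extract 19: [18, 7, 9, 5, 19]
Extract 18: [9, 7, 5, 18, 19]
Extract 9: [7, 5, 9, 18, 19]
Extract 7: [5, 7, 9, 18, 19]


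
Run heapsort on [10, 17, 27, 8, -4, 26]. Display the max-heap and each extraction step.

Build heap: [27, 17, 26, 8, -4, 10]
Extract 27: [26, 17, 10, 8, -4, 27]
Extract 26: [17, 8, 10, -4, 26, 27]
Extract 17: [10, 8, -4, 17, 26, 27]
Extract 10: [8, -4, 10, 17, 26, 27]
Extract 8: [-4, 8, 10, 17, 26, 27]


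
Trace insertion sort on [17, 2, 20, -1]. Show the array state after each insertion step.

First element 17 is already 'sorted'
Insert 2: shifted 1 elements -> [2, 17, 20, -1]
Insert 20: shifted 0 elements -> [2, 17, 20, -1]
Insert -1: shifted 3 elements -> [-1, 2, 17, 20]


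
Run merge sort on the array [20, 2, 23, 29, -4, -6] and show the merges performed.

Divide and conquer:
  Merge [2] + [23] -> [2, 23]
  Merge [20] + [2, 23] -> [2, 20, 23]
  Merge [-4] + [-6] -> [-6, -4]
  Merge [29] + [-6, -4] -> [-6, -4, 29]
  Merge [2, 20, 23] + [-6, -4, 29] -> [-6, -4, 2, 20, 23, 29]


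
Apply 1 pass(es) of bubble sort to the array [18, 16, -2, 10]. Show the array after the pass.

After pass 1: [16, -2, 10, 18] (3 swaps)
Total swaps: 3


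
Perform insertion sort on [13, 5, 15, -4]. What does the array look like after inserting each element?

First element 13 is already 'sorted'
Insert 5: shifted 1 elements -> [5, 13, 15, -4]
Insert 15: shifted 0 elements -> [5, 13, 15, -4]
Insert -4: shifted 3 elements -> [-4, 5, 13, 15]


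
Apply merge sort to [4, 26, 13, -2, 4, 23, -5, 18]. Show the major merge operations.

Divide and conquer:
  Merge [4] + [26] -> [4, 26]
  Merge [13] + [-2] -> [-2, 13]
  Merge [4, 26] + [-2, 13] -> [-2, 4, 13, 26]
  Merge [4] + [23] -> [4, 23]
  Merge [-5] + [18] -> [-5, 18]
  Merge [4, 23] + [-5, 18] -> [-5, 4, 18, 23]
  Merge [-2, 4, 13, 26] + [-5, 4, 18, 23] -> [-5, -2, 4, 4, 13, 18, 23, 26]


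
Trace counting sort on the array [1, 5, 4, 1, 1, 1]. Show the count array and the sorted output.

Count array: [0, 4, 0, 0, 1, 1]
(count[i] = number of elements equal to i)
Cumulative count: [0, 4, 4, 4, 5, 6]
Sorted: [1, 1, 1, 1, 4, 5]


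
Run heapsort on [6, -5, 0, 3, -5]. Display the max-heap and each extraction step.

Build heap: [6, 3, 0, -5, -5]
Extract 6: [3, -5, 0, -5, 6]
Extract 3: [0, -5, -5, 3, 6]
Extract 0: [-5, -5, 0, 3, 6]
Extract -5: [-5, -5, 0, 3, 6]


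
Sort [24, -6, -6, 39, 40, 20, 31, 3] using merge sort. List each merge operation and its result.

Divide and conquer:
  Merge [24] + [-6] -> [-6, 24]
  Merge [-6] + [39] -> [-6, 39]
  Merge [-6, 24] + [-6, 39] -> [-6, -6, 24, 39]
  Merge [40] + [20] -> [20, 40]
  Merge [31] + [3] -> [3, 31]
  Merge [20, 40] + [3, 31] -> [3, 20, 31, 40]
  Merge [-6, -6, 24, 39] + [3, 20, 31, 40] -> [-6, -6, 3, 20, 24, 31, 39, 40]


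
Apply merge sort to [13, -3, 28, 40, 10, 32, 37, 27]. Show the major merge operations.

Divide and conquer:
  Merge [13] + [-3] -> [-3, 13]
  Merge [28] + [40] -> [28, 40]
  Merge [-3, 13] + [28, 40] -> [-3, 13, 28, 40]
  Merge [10] + [32] -> [10, 32]
  Merge [37] + [27] -> [27, 37]
  Merge [10, 32] + [27, 37] -> [10, 27, 32, 37]
  Merge [-3, 13, 28, 40] + [10, 27, 32, 37] -> [-3, 10, 13, 27, 28, 32, 37, 40]


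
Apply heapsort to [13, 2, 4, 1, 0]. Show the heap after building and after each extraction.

Build heap: [13, 2, 4, 1, 0]
Extract 13: [4, 2, 0, 1, 13]
Extract 4: [2, 1, 0, 4, 13]
Extract 2: [1, 0, 2, 4, 13]
Extract 1: [0, 1, 2, 4, 13]


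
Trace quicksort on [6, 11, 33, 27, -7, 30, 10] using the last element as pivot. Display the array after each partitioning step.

Partition 1: pivot=10 at index 2 -> [6, -7, 10, 27, 11, 30, 33]
Partition 2: pivot=-7 at index 0 -> [-7, 6, 10, 27, 11, 30, 33]
Partition 3: pivot=33 at index 6 -> [-7, 6, 10, 27, 11, 30, 33]
Partition 4: pivot=30 at index 5 -> [-7, 6, 10, 27, 11, 30, 33]
Partition 5: pivot=11 at index 3 -> [-7, 6, 10, 11, 27, 30, 33]


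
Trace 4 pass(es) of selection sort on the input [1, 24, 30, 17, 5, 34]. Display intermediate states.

Pass 1: Select minimum 1 at index 0, swap -> [1, 24, 30, 17, 5, 34]
Pass 2: Select minimum 5 at index 4, swap -> [1, 5, 30, 17, 24, 34]
Pass 3: Select minimum 17 at index 3, swap -> [1, 5, 17, 30, 24, 34]
Pass 4: Select minimum 24 at index 4, swap -> [1, 5, 17, 24, 30, 34]


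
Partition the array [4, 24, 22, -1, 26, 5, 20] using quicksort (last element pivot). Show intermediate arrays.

Partition 1: pivot=20 at index 3 -> [4, -1, 5, 20, 26, 22, 24]
Partition 2: pivot=5 at index 2 -> [4, -1, 5, 20, 26, 22, 24]
Partition 3: pivot=-1 at index 0 -> [-1, 4, 5, 20, 26, 22, 24]
Partition 4: pivot=24 at index 5 -> [-1, 4, 5, 20, 22, 24, 26]


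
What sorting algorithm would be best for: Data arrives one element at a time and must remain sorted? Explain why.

Best choice: Insertion sort
Reason: Insertion sort naturally handles online/streaming input by inserting each new element into sorted position


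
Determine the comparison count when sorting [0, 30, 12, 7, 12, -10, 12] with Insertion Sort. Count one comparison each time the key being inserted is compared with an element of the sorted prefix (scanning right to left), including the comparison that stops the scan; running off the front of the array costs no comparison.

Insert 30: 0 <= 30 (stop) = 1 comparison(s) -> [0, 30, 12, 7, 12, -10, 12]
Insert 12: 30 > 12 (shift), 0 <= 12 (stop) = 2 comparison(s) -> [0, 12, 30, 7, 12, -10, 12]
Insert 7: 30 > 7 (shift), 12 > 7 (shift), 0 <= 7 (stop) = 3 comparison(s) -> [0, 7, 12, 30, 12, -10, 12]
Insert 12: 30 > 12 (shift), 12 <= 12 (stop) = 2 comparison(s) -> [0, 7, 12, 12, 30, -10, 12]
Insert -10: 30 > -10 (shift), 12 > -10 (shift), 12 > -10 (shift), 7 > -10 (shift), 0 > -10 (shift), reached front = 5 comparison(s) -> [-10, 0, 7, 12, 12, 30, 12]
Insert 12: 30 > 12 (shift), 12 <= 12 (stop) = 2 comparison(s) -> [-10, 0, 7, 12, 12, 12, 30]
Total comparisons: 1 + 2 + 3 + 2 + 5 + 2 = 15


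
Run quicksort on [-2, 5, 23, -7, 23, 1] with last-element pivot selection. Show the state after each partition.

Partition 1: pivot=1 at index 2 -> [-2, -7, 1, 5, 23, 23]
Partition 2: pivot=-7 at index 0 -> [-7, -2, 1, 5, 23, 23]
Partition 3: pivot=23 at index 5 -> [-7, -2, 1, 5, 23, 23]
Partition 4: pivot=23 at index 4 -> [-7, -2, 1, 5, 23, 23]


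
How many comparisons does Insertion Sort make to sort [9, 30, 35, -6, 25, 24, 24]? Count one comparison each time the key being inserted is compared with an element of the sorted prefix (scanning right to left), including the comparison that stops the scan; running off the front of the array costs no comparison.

Insert 30: 9 <= 30 (stop) = 1 comparison(s) -> [9, 30, 35, -6, 25, 24, 24]
Insert 35: 30 <= 35 (stop) = 1 comparison(s) -> [9, 30, 35, -6, 25, 24, 24]
Insert -6: 35 > -6 (shift), 30 > -6 (shift), 9 > -6 (shift), reached front = 3 comparison(s) -> [-6, 9, 30, 35, 25, 24, 24]
Insert 25: 35 > 25 (shift), 30 > 25 (shift), 9 <= 25 (stop) = 3 comparison(s) -> [-6, 9, 25, 30, 35, 24, 24]
Insert 24: 35 > 24 (shift), 30 > 24 (shift), 25 > 24 (shift), 9 <= 24 (stop) = 4 comparison(s) -> [-6, 9, 24, 25, 30, 35, 24]
Insert 24: 35 > 24 (shift), 30 > 24 (shift), 25 > 24 (shift), 24 <= 24 (stop) = 4 comparison(s) -> [-6, 9, 24, 24, 25, 30, 35]
Total comparisons: 1 + 1 + 3 + 3 + 4 + 4 = 16


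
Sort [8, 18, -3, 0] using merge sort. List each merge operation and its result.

Divide and conquer:
  Merge [8] + [18] -> [8, 18]
  Merge [-3] + [0] -> [-3, 0]
  Merge [8, 18] + [-3, 0] -> [-3, 0, 8, 18]


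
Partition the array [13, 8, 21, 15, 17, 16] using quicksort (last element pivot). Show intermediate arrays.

Partition 1: pivot=16 at index 3 -> [13, 8, 15, 16, 17, 21]
Partition 2: pivot=15 at index 2 -> [13, 8, 15, 16, 17, 21]
Partition 3: pivot=8 at index 0 -> [8, 13, 15, 16, 17, 21]
Partition 4: pivot=21 at index 5 -> [8, 13, 15, 16, 17, 21]
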